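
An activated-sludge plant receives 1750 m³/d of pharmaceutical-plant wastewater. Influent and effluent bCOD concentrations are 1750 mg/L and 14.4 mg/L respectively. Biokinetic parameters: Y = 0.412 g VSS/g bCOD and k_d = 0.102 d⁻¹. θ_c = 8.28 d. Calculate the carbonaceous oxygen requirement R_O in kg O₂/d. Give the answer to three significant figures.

R_O ≈ 2070 kg O₂/d

Correct the yield for decay: Y_obs = Y/(1 + k_d θ_c) = 0.412 / (1 + 0.102 × 8.28) = 0.412 / 1.845 = 0.2234.
Q·(S₀ − S) = 1750 × (1750 − 14.4) × 10⁻³ = 3037 kg/d removed.
Net sludge production P_X = 0.2234 × 3037 = 678.4 kg VSS/d.
Carbonaceous O₂ demand = substrate oxidised − cell-mass equivalent = 3037 − 1.42 × 678.4 = 2074 kg O₂/d.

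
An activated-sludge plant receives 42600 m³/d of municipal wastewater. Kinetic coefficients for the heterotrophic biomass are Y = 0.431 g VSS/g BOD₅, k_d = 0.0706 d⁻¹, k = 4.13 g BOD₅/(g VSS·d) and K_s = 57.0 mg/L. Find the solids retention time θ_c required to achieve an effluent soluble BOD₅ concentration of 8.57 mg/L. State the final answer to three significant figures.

θ_c ≈ 6.17 d

At the target effluent, Y k S/(K_s+S) = 0.431×4.13×8.57/65.57 = 0.2326 d⁻¹.
1/θ_c = 0.2326 − 0.0706 = 0.1620 d⁻¹, so θ_c = 6.171 d.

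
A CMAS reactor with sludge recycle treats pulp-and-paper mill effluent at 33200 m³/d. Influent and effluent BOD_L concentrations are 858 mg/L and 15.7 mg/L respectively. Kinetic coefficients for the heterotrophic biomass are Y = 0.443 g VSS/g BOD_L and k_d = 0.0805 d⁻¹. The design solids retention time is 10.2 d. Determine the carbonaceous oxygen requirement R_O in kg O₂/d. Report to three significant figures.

Y_obs = Y / (1 + k_d θ_c) = 0.443 / (1 + 0.0805 × 10.2) = 0.443 / 1.821 = 0.2433.
Q·(S₀ − S) = 33200 × (858 − 15.7) × 10⁻³ = 27964 kg/d removed.
P_X = Y_obs·Q·(S₀ − S) = 0.2433 × 27964 = 6803 kg VSS/d.
Carbonaceous O₂ demand = substrate oxidised − cell-mass equivalent = 27964 − 1.42 × 6803 = 18305 kg O₂/d.

R_O ≈ 18300 kg O₂/d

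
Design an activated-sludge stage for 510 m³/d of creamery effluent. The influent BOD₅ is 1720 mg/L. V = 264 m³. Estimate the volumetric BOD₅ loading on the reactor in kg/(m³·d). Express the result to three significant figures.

L_v ≈ 3.32 kg BOD₅/(m³·d)

Volumetric loading L_v = Q·S₀ / V = 510 × 1720 g/m³ / 264.0 m³ = 3323 g/(m³·d) = 3.323 kg BOD₅/(m³·d).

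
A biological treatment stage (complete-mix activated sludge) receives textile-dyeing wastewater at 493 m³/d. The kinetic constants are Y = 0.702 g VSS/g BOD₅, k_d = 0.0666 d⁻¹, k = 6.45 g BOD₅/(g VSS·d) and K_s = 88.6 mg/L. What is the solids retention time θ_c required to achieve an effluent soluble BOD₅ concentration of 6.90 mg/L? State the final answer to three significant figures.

From 1/θ_c = Y·k·S/(K_s + S) − k_d: Y·k·S/(K_s+S) = 0.702 × 6.45 × 6.90 / (88.6 + 6.90) = 0.3271 d⁻¹.
θ_c = 1/(μ − k_d) = 1/(0.3271 − 0.0666) = 1/0.2605 = 3.838 d.

θ_c ≈ 3.84 d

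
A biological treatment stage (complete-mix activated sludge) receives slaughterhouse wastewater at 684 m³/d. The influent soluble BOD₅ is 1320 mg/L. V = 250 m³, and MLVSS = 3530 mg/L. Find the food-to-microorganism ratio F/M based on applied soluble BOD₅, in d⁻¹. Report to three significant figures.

F/M ≈ 1.02 d⁻¹

F/M = Q·S₀ / (V·X) = 684 × 1320 / (250.0 × 3530) = 1.023 g soluble BOD₅·(g VSS·d)⁻¹.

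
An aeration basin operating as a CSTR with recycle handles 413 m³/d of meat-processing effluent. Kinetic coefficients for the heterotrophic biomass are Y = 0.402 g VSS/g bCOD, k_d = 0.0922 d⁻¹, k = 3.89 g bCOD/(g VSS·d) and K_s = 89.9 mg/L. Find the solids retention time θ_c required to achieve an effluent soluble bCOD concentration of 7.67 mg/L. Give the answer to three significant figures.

Specific growth rate at S = 7.67 mg/L: μ = YkS/(K_s+S) = 0.402·3.89·7.67/(89.9+7.67) = 0.1229 d⁻¹.
Then 1/θ_c = μ − k_d = 0.1229 − 0.0922 = 0.03073 d⁻¹, giving θ_c = 32.54 d.

θ_c ≈ 32.5 d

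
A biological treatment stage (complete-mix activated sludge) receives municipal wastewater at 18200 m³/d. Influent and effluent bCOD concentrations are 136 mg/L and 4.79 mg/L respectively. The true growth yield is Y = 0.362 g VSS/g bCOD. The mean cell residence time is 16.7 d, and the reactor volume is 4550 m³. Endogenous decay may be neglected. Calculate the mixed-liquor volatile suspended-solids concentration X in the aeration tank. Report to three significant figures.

X ≈ 3170 mg/L

From V·X = Y·Q·(S₀ − S)·θ_c (decay neglected): X = 0.362 × 18200 × (136 − 4.79) × 16.7 / 4550 = 3173 mg/L.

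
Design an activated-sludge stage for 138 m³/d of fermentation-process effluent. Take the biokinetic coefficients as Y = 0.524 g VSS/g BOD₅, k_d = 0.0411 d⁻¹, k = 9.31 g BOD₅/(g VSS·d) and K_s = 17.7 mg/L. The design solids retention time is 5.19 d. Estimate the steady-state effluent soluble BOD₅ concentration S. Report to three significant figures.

For a completely mixed reactor with recycle the Lawrence–McCarty relation gives S = K_s·(1 + k_d·θ_c) / [θ_c·(Y·k − k_d) − 1] = 17.7 × (1 + 0.0411 × 5.19) / [5.19 × (0.524 × 9.31 − 0.0411) − 1] = 21.48 / 24.11 = 0.8909 mg/L.

S ≈ 0.891 mg/L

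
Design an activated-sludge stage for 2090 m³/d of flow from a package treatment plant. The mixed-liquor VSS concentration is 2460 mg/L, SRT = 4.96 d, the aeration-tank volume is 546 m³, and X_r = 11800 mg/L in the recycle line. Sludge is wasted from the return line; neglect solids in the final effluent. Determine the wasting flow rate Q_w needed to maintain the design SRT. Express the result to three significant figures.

Wasting from the return line (neglecting effluent solids): Q_w = V·X / (θ_c·X_r) = 546.0 × 2460 / (4.96 × 11800) = 22.95 m³/d.

Q_w ≈ 22.9 m³/d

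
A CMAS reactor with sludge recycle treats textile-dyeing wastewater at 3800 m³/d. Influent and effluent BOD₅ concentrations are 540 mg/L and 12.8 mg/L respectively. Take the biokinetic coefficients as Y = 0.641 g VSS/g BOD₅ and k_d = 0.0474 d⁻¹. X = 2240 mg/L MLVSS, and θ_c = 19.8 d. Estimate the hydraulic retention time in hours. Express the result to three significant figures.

From the SRT design equation V = Y Q (S₀−S) θ_c / [X (1 + k_d θ_c)] = 0.641 × 3800 × (540 − 12.8) × 19.8 / [2240 × (1 + 0.0474 × 19.8)] = 2.54×10^7 / 4342 = 5855 m³.
HRT = V/Q = 5855 m³ / 3800 m³·d⁻¹ = 1.541 d × 24 = 36.98 h.

τ ≈ 37.0 h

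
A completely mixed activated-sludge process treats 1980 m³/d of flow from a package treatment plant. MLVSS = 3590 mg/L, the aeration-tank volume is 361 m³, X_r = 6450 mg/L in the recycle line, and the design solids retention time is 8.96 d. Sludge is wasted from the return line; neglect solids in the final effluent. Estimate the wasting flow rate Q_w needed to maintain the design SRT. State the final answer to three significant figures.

θ_c = V·X/(Q_w·X_r) when wasting from the recycle, so Q_w = V·X/(θ_c·X_r) = 361.0 × 3590 / (8.96 × 6450) = 22.43 m³/d.

Q_w ≈ 22.4 m³/d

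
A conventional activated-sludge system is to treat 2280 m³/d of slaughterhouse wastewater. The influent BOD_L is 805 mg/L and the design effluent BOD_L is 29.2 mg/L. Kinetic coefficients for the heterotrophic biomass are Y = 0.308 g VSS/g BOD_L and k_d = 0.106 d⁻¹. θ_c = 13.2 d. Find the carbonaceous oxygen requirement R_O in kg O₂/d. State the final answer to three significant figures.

R_O ≈ 1450 kg O₂/d

Y_obs = Y / (1 + k_d θ_c) = 0.308 / (1 + 0.106 × 13.2) = 0.308 / 2.399 = 0.1284.
Mass of BOD_L removed per day: Q(S₀ − S) = 2280 × 775.8 g/m³ = 1769 kg/d.
Biomass synthesised: P_X = Y_obs × 1769 = 227.1 kg VSS/d.
R_O = Q·ΔS − 1.42 P_X = 1769 − 322.4 = 1446 kg O₂/d.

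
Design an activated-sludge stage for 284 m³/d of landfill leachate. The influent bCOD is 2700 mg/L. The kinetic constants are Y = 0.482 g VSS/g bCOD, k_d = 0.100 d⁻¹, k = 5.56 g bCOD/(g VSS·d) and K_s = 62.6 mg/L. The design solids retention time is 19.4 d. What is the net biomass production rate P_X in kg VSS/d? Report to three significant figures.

From the Monod/SRT balance for a CMAS, S = K_s·(1+k_d θ_c)/[θ_c·(Y k − k_d) − 1] = 62.6 × (1 + 0.100 × 19.4) / [19.4 × (0.482 × 5.56 − 0.100) − 1] = 184.0 / 49.05 = 3.752 mg/L.
Y_obs = Y / (1 + k_d θ_c) = 0.482 / (1 + 0.100 × 19.4) = 0.482 / 2.940 = 0.1639.
Substrate removed = Q·(S₀ − S) = 284 m³/d × (2700 − 3.75) g/m³ = 7.66×10^5 g/d = 765.7 kg/d.
Net biomass production P_X = Y_obs × Q·(S₀ − S) = 0.1639 × 765.7 = 125.5 kg VSS/d.

P_X ≈ 126 kg VSS/d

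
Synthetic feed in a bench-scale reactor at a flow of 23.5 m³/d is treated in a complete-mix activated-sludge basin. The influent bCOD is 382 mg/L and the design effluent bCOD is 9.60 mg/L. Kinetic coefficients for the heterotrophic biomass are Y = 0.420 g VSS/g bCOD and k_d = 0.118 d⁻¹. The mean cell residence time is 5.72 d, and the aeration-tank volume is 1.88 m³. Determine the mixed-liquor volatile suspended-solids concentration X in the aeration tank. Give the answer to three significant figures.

From V·X·(1 + k_d·θ_c) = Y·Q·(S₀ − S)·θ_c: X = 0.420 × 23.5 × (382 − 9.60) × 5.72 / [1.88 × (1 + 0.118 × 5.72)] = 6677 mg/L.

X ≈ 6680 mg/L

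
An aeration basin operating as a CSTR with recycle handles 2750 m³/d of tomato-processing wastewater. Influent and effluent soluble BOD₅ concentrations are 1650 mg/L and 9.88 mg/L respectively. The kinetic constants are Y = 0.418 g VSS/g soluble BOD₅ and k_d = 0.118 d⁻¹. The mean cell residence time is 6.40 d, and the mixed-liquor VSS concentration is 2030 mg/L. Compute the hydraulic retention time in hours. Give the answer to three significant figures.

Steady-state biomass mass balance: V·X·(1 + k_d·θ_c) = Y·Q·(S₀ − S)·θ_c, so V = 0.418 × 2750 × (1650 − 9.88) × 6.40 / [2030 × (1 + 0.118 × 6.40)] = 1.21×10^7 / 3563 = 3386 m³.
τ = V/Q = 3386/2750 = 1.231 d, or 29.55 h.

τ ≈ 29.6 h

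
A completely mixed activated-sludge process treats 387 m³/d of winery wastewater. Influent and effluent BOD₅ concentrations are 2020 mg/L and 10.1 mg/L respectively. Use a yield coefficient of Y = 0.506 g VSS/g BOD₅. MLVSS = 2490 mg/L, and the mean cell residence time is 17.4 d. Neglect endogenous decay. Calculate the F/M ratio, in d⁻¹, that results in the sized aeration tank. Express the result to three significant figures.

F/M ≈ 0.114 d⁻¹

With k_d = 0 the design equation reduces to V = Y Q (S₀−S) θ_c / X = 0.506 × 387 × (2020 − 10.1) × 17.4 / 2490 = 2750 m³.
F/M = applied load / biomass = Q·S₀/(V·X) = 387 × 2020 / (2750 × 2490) = 0.1142 d⁻¹.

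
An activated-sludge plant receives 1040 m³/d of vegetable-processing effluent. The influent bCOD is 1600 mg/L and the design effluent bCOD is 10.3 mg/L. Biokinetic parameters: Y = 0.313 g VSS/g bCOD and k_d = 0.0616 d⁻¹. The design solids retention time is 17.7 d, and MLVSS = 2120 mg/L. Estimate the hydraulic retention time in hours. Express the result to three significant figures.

τ ≈ 47.7 h

Steady-state biomass mass balance: V·X·(1 + k_d·θ_c) = Y·Q·(S₀ − S)·θ_c, so V = 0.313 × 1040 × (1600 − 10.3) × 17.7 / [2120 × (1 + 0.0616 × 17.7)] = 9.16×10^6 / 4431 = 2067 m³.
τ = V/Q = 2067/1040 = 1.987 d, or 47.70 h.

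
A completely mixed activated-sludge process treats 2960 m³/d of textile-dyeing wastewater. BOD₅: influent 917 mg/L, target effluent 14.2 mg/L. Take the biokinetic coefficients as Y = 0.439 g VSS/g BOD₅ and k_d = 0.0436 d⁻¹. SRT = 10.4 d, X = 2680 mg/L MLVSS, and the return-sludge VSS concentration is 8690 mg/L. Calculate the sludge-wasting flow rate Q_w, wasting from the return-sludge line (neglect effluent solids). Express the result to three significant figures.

Rearranging the biomass balance for a CMAS with decay, V = Y·Q·ΔS·θ_c / [X·(1+k_d θ_c)] = 0.439 × 2960 × (917 − 14.2) × 10.4 / [2680 × (1 + 0.0436 × 10.4)] = 1.22×10^7 / 3895 = 3132 m³.
Wasting from the return line (neglecting effluent solids): Q_w = V·X / (θ_c·X_r) = 3132 × 2680 / (10.4 × 8690) = 92.88 m³/d.

Q_w ≈ 92.9 m³/d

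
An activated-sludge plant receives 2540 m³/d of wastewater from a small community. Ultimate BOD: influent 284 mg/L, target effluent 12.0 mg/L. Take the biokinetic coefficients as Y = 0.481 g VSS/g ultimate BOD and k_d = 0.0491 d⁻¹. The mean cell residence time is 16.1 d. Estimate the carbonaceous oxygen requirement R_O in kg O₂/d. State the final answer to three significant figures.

Observed yield with endogenous decay: Y_obs = Y / (1 + k_d·θ_c) = 0.481 / (1 + 0.0491 × 16.1) = 0.481 / 1.791 = 0.2686 g VSS/g ultimate BOD.
Q·(S₀ − S) = 2540 × (284 − 12.0) × 10⁻³ = 690.9 kg/d removed.
Biomass synthesised: P_X = Y_obs × 690.9 = 185.6 kg VSS/d.
R_O = Q·ΔS − 1.42 P_X = 690.9 − 263.5 = 427.3 kg O₂/d.

R_O ≈ 427 kg O₂/d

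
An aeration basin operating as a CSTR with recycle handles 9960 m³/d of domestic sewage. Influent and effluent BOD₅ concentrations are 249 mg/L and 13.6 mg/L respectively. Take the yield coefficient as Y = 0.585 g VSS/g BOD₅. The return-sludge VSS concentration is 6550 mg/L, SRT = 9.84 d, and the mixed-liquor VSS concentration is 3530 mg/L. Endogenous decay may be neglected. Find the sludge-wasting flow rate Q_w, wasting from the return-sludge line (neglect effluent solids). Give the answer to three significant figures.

Q_w ≈ 209 m³/d

V·X = Y·Q·ΔS·θ_c gives V = 0.585 × 9960 × (249 − 13.6) × 9.84 / 3530 = 3823 m³.
Q_w = (V·X)/(θ_c X_r) = 3823 × 3530 / (9.84 × 6550) = 209.4 m³/d.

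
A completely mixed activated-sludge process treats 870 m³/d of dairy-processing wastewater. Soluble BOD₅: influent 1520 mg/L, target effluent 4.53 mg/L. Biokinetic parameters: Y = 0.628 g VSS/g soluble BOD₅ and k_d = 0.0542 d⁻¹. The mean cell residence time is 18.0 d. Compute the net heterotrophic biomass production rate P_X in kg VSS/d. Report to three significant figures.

Correct the yield for decay: Y_obs = Y/(1 + k_d θ_c) = 0.628 / (1 + 0.0542 × 18.0) = 0.628 / 1.976 = 0.3179.
Q·(S₀ − S) = 870 × (1520 − 4.53) × 10⁻³ = 1318 kg/d removed.
P_X = Y_obs · Q(S₀ − S) = 0.3179 × 1318 = 419.1 kg VSS/d.

P_X ≈ 419 kg VSS/d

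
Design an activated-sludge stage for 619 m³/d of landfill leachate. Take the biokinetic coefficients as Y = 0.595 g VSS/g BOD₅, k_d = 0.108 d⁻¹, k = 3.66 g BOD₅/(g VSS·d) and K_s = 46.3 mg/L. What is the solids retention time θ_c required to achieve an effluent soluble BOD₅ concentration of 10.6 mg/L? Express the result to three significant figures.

θ_c ≈ 3.36 d

Specific growth rate at S = 10.6 mg/L: μ = YkS/(K_s+S) = 0.595·3.66·10.6/(46.3+10.6) = 0.4057 d⁻¹.
Then 1/θ_c = μ − k_d = 0.4057 − 0.108 = 0.2977 d⁻¹, giving θ_c = 3.359 d.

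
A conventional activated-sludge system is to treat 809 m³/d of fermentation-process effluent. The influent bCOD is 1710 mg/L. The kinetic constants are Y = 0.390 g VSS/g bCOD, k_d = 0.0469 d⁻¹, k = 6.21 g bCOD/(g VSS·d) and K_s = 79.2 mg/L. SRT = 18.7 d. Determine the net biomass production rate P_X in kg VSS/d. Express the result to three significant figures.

P_X ≈ 287 kg VSS/d

From the Monod/SRT balance for a CMAS, S = K_s·(1+k_d θ_c)/[θ_c·(Y k − k_d) − 1] = 79.2 × (1 + 0.0469 × 18.7) / [18.7 × (0.390 × 6.21 − 0.0469) − 1] = 148.7 / 43.41 = 3.424 mg/L.
Observed yield with endogenous decay: Y_obs = Y / (1 + k_d·θ_c) = 0.390 / (1 + 0.0469 × 18.7) = 0.390 / 1.877 = 0.2078 g VSS/g bCOD.
ΔS = 1710 − 3.42 = 1707 mg/L, so the substrate removal rate is 809 × 1707/1000 = 1381 kg bCOD/d.
So the net sludge growth is P_X = 0.2078 × 1381 = 286.9 kg VSS/d.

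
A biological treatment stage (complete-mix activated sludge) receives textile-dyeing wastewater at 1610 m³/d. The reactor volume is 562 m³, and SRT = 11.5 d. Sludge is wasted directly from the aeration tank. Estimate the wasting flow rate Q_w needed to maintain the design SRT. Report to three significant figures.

For wasting at MLVSS concentration, Q_w = V/θ_c = 562.0/11.5 = 48.87 m³/d.

Q_w ≈ 48.9 m³/d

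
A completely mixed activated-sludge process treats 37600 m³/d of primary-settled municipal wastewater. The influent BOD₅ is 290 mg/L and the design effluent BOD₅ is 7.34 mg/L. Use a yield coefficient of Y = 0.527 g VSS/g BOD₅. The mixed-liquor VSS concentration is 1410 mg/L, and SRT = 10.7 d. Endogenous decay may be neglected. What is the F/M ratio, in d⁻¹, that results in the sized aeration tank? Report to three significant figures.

Biomass mass balance (decay neglected): V·X = Y·Q·(S₀ − S)·θ_c, so V = 0.527 × 37600 × (290 − 7.34) × 10.7 / 1410 = 42504 m³.
F/M = applied load / biomass = Q·S₀/(V·X) = 37600 × 290 / (42504 × 1410) = 0.1819 d⁻¹.

F/M ≈ 0.182 d⁻¹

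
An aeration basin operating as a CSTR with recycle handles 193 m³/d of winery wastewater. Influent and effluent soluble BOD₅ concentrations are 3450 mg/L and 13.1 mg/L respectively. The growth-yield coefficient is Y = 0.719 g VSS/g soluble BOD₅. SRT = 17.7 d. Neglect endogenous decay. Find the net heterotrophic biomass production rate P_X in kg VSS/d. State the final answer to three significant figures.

With endogenous decay neglected, the observed yield equals the true yield: Y_obs = Y = 0.719 g VSS/g soluble BOD₅.
Q·(S₀ − S) = 193 × (3450 − 13.1) × 10⁻³ = 663.3 kg/d removed.
P_X = Y_obs · Q(S₀ − S) = 0.7190 × 663.3 = 476.9 kg VSS/d.

P_X ≈ 477 kg VSS/d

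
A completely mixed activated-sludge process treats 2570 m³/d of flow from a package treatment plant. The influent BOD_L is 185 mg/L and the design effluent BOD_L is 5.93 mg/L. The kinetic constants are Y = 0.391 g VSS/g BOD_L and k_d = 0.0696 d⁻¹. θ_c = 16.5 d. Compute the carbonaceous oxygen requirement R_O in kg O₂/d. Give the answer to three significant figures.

Observed yield with endogenous decay: Y_obs = Y / (1 + k_d·θ_c) = 0.391 / (1 + 0.0696 × 16.5) = 0.391 / 2.148 = 0.1820 g VSS/g BOD_L.
ΔS = 185 − 5.93 = 179.1 mg/L, so the substrate removal rate is 2570 × 179.1/1000 = 460.2 kg BOD_L/d.
P_X = Y_obs·Q·(S₀ − S) = 0.1820 × 460.2 = 83.76 kg VSS/d.
R_O = Q·ΔS − 1.42 P_X = 460.2 − 118.9 = 341.3 kg O₂/d.

R_O ≈ 341 kg O₂/d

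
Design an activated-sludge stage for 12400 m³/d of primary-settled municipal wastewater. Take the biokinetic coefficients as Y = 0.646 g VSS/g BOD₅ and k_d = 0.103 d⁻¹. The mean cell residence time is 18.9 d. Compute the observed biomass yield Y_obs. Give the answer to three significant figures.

The observed yield is Y_obs = Y/(1 + k_d·θ_c) = 0.646 / (1 + 0.103 × 18.9) = 0.646 / 2.947 = 0.2192 g VSS per g BOD₅ removed.

Y_obs ≈ 0.219 g VSS/g BOD₅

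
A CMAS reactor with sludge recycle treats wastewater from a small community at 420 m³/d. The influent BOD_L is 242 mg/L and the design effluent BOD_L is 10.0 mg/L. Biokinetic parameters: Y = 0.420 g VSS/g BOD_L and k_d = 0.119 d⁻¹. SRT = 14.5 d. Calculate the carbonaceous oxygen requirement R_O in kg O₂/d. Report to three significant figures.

R_O ≈ 76.1 kg O₂/d

Observed yield with endogenous decay: Y_obs = Y / (1 + k_d·θ_c) = 0.420 / (1 + 0.119 × 14.5) = 0.420 / 2.725 = 0.1541 g VSS/g BOD_L.
ΔS = 242 − 10.0 = 232.0 mg/L, so the substrate removal rate is 420 × 232.0/1000 = 97.44 kg BOD_L/d.
Biomass synthesised: P_X = Y_obs × 97.44 = 15.02 kg VSS/d.
Carbonaceous O₂ demand = substrate oxidised − cell-mass equivalent = 97.44 − 1.42 × 15.02 = 76.12 kg O₂/d.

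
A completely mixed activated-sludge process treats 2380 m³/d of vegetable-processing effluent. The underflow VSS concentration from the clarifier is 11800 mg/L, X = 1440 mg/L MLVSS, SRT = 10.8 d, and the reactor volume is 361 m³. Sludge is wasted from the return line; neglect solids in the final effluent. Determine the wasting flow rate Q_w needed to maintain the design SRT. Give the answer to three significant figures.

Q_w ≈ 4.08 m³/d

Wasting from the return line (neglecting effluent solids): Q_w = V·X / (θ_c·X_r) = 361.0 × 1440 / (10.8 × 11800) = 4.079 m³/d.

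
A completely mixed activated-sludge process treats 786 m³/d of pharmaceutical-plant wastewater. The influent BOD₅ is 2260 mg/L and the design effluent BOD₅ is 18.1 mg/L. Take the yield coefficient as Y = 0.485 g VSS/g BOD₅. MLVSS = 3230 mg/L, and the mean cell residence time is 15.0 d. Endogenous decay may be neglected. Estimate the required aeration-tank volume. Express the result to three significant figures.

Biomass mass balance (decay neglected): V·X = Y·Q·(S₀ − S)·θ_c, so V = 0.485 × 786 × (2260 − 18.1) × 15.0 / 3230 = 3969 m³.

V ≈ 3970 m³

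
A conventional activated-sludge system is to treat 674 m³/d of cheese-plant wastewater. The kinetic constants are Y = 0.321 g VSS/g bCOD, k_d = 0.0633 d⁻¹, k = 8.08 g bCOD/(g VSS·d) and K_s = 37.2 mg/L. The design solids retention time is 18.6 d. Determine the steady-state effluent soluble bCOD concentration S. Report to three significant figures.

Effluent substrate depends only on kinetics and SRT: S = K_s(1 + k_d θ_c) / [θ_c(Yk − k_d) − 1] = 37.2 × (1 + 0.0633 × 18.6) / [18.6 × (0.321 × 8.08 − 0.0633) − 1] = 81.00 / 46.07 = 1.758 mg/L.

S ≈ 1.76 mg/L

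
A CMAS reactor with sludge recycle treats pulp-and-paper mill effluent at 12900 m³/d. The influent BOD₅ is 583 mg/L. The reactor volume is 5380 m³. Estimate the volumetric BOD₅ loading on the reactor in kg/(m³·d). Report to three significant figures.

Volumetric loading L_v = Q·S₀ / V = 12900 × 583 g/m³ / 5380 m³ = 1398 g/(m³·d) = 1.398 kg BOD₅/(m³·d).

L_v ≈ 1.40 kg BOD₅/(m³·d)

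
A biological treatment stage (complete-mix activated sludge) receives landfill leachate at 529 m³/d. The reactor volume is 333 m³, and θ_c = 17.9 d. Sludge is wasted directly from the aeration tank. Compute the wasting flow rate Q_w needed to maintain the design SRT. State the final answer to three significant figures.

Q_w ≈ 18.6 m³/d

Wasting from the aeration tank: Q_w = V / θ_c = 333.0 / 17.9 = 18.60 m³/d.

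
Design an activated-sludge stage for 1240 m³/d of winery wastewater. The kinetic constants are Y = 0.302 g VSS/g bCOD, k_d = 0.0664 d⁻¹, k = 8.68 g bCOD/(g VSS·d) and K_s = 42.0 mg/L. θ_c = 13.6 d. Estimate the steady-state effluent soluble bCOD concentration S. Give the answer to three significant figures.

For a completely mixed reactor with recycle the Lawrence–McCarty relation gives S = K_s·(1 + k_d·θ_c) / [θ_c·(Y·k − k_d) − 1] = 42.0 × (1 + 0.0664 × 13.6) / [13.6 × (0.302 × 8.68 − 0.0664) − 1] = 79.93 / 33.75 = 2.368 mg/L.

S ≈ 2.37 mg/L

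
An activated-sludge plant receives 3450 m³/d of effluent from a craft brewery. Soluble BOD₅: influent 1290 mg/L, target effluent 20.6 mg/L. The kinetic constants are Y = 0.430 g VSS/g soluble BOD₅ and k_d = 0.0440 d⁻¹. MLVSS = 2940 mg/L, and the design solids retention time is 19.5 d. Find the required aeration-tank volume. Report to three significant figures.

From the SRT design equation V = Y Q (S₀−S) θ_c / [X (1 + k_d θ_c)] = 0.430 × 3450 × (1290 − 20.6) × 19.5 / [2940 × (1 + 0.0440 × 19.5)] = 3.67×10^7 / 5463 = 6722 m³.

V ≈ 6720 m³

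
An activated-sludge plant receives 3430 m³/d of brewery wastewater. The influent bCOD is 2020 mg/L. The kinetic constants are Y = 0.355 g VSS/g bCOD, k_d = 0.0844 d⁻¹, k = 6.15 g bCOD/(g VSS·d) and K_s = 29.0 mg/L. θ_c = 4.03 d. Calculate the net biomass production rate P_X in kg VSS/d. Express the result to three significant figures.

From the Monod/SRT balance for a CMAS, S = K_s·(1+k_d θ_c)/[θ_c·(Y k − k_d) − 1] = 29.0 × (1 + 0.0844 × 4.03) / [4.03 × (0.355 × 6.15 − 0.0844) − 1] = 38.86 / 7.458 = 5.211 mg/L.
Observed yield with endogenous decay: Y_obs = Y / (1 + k_d·θ_c) = 0.355 / (1 + 0.0844 × 4.03) = 0.355 / 1.340 = 0.2649 g VSS/g bCOD.
ΔS = 2020 − 5.21 = 2015 mg/L, so the substrate removal rate is 3430 × 2015/1000 = 6911 kg bCOD/d.
Biomass produced: P_X = Y_obs·Q·ΔS = 0.2649 × 6911 ≈ 1831 kg VSS/d.

P_X ≈ 1830 kg VSS/d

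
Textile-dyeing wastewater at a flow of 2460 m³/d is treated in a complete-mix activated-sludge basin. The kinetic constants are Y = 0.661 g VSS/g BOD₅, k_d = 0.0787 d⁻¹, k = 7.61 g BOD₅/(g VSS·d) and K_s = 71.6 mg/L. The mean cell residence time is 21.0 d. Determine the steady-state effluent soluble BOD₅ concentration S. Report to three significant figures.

For a completely mixed reactor with recycle the Lawrence–McCarty relation gives S = K_s·(1 + k_d·θ_c) / [θ_c·(Y·k − k_d) − 1] = 71.6 × (1 + 0.0787 × 21.0) / [21.0 × (0.661 × 7.61 − 0.0787) − 1] = 189.9 / 103.0 = 1.844 mg/L.

S ≈ 1.84 mg/L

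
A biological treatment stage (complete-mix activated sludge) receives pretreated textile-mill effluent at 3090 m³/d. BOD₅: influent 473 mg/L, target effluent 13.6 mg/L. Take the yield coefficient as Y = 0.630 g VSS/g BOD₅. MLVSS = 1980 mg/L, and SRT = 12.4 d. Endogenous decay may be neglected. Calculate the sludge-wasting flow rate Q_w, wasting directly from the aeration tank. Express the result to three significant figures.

Biomass mass balance (decay neglected): V·X = Y·Q·(S₀ − S)·θ_c, so V = 0.630 × 3090 × (473 − 13.6) × 12.4 / 1980 = 5601 m³.
Wasting from the aeration tank: Q_w = V / θ_c = 5601 / 12.4 = 451.7 m³/d.

Q_w ≈ 452 m³/d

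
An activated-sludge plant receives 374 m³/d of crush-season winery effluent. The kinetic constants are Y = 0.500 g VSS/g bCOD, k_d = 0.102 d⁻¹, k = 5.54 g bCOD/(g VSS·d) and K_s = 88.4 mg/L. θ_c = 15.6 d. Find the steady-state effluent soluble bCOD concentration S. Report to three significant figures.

S ≈ 5.64 mg/L

Effluent substrate depends only on kinetics and SRT: S = K_s(1 + k_d θ_c) / [θ_c(Yk − k_d) − 1] = 88.4 × (1 + 0.102 × 15.6) / [15.6 × (0.500 × 5.54 − 0.102) − 1] = 229.1 / 40.62 = 5.639 mg/L.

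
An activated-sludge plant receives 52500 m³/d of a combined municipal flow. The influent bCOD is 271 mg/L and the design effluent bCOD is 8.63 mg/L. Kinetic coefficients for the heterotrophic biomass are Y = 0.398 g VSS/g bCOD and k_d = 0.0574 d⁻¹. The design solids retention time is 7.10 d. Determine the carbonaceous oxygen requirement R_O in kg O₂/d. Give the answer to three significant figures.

Y_obs = Y / (1 + k_d θ_c) = 0.398 / (1 + 0.0574 × 7.10) = 0.398 / 1.408 = 0.2828.
ΔS = 271 − 8.63 = 262.4 mg/L, so the substrate removal rate is 52500 × 262.4/1000 = 13774 kg bCOD/d.
P_X = Y_obs·Q·(S₀ − S) = 0.2828 × 13774 = 3895 kg VSS/d.
Carbonaceous O₂ demand = substrate oxidised − cell-mass equivalent = 13774 − 1.42 × 3895 = 8244 kg O₂/d.

R_O ≈ 8240 kg O₂/d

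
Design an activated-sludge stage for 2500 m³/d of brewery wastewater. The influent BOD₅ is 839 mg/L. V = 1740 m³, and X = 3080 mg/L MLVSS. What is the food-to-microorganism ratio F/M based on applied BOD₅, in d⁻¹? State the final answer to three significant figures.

F/M ≈ 0.391 d⁻¹

F/M = applied load / biomass = Q·S₀/(V·X) = 2500 × 839 / (1740 × 3080) = 0.3914 d⁻¹.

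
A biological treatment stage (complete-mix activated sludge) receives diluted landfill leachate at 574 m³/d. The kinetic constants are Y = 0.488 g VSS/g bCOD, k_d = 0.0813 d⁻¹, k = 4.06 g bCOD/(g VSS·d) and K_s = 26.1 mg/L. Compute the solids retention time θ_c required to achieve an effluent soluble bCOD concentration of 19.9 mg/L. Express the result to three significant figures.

Specific growth rate at S = 19.9 mg/L: μ = YkS/(K_s+S) = 0.488·4.06·19.9/(26.1+19.9) = 0.8571 d⁻¹.
1/θ_c = 0.8571 − 0.0813 = 0.7758 d⁻¹, so θ_c = 1.289 d.

θ_c ≈ 1.29 d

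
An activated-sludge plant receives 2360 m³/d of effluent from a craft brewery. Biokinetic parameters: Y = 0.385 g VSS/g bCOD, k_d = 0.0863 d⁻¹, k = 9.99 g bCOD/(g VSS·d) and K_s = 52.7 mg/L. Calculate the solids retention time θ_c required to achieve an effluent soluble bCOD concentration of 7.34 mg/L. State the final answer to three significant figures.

θ_c ≈ 2.60 d

From 1/θ_c = Y·k·S/(K_s + S) − k_d: Y·k·S/(K_s+S) = 0.385 × 9.99 × 7.34 / (52.7 + 7.34) = 0.4702 d⁻¹.
Then 1/θ_c = μ − k_d = 0.4702 − 0.0863 = 0.3839 d⁻¹, giving θ_c = 2.605 d.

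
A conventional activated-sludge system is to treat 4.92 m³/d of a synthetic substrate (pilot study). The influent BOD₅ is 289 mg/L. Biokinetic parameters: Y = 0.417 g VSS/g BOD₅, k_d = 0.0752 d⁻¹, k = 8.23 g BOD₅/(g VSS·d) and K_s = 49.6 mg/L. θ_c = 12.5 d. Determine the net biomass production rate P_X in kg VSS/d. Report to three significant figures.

P_X ≈ 0.303 kg VSS/d

From the Monod/SRT balance for a CMAS, S = K_s·(1+k_d θ_c)/[θ_c·(Y k − k_d) − 1] = 49.6 × (1 + 0.0752 × 12.5) / [12.5 × (0.417 × 8.23 − 0.0752) − 1] = 96.22 / 40.96 = 2.349 mg/L.
The observed yield is Y_obs = Y/(1 + k_d·θ_c) = 0.417 / (1 + 0.0752 × 12.5) = 0.417 / 1.940 = 0.2149 g VSS per g BOD₅ removed.
Mass of BOD₅ removed per day: Q(S₀ − S) = 4.92 × 286.6 g/m³ = 1.410 kg/d.
P_X = Y_obs · Q(S₀ − S) = 0.2149 × 1.410 = 0.3031 kg VSS/d.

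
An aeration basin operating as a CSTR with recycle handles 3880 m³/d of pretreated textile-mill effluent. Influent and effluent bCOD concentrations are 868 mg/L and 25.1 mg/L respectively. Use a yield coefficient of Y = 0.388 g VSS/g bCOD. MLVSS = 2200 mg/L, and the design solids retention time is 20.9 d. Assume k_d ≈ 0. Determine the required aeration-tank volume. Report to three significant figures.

Biomass mass balance (decay neglected): V·X = Y·Q·(S₀ − S)·θ_c, so V = 0.388 × 3880 × (868 − 25.1) × 20.9 / 2200 = 12055 m³.

V ≈ 12100 m³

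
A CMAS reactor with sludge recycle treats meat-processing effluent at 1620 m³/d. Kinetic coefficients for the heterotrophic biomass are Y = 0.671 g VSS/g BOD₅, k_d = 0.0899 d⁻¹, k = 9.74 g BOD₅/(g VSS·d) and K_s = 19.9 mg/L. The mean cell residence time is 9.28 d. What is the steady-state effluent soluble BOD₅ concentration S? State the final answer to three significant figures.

For a completely mixed reactor with recycle the Lawrence–McCarty relation gives S = K_s·(1 + k_d·θ_c) / [θ_c·(Y·k − k_d) − 1] = 19.9 × (1 + 0.0899 × 9.28) / [9.28 × (0.671 × 9.74 − 0.0899) − 1] = 36.50 / 58.82 = 0.6206 mg/L.

S ≈ 0.621 mg/L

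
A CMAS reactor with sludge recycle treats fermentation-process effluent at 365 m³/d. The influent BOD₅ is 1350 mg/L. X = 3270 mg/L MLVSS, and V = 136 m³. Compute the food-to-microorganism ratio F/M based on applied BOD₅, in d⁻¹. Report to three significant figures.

F/M = applied load / biomass = Q·S₀/(V·X) = 365 × 1350 / (136.0 × 3270) = 1.108 d⁻¹.

F/M ≈ 1.11 d⁻¹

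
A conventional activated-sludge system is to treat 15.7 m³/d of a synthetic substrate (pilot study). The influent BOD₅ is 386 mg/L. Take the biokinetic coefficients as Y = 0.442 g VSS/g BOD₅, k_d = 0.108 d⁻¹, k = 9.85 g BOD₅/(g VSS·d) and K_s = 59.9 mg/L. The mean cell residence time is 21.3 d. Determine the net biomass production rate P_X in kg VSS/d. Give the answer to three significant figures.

From the Monod/SRT balance for a CMAS, S = K_s·(1+k_d θ_c)/[θ_c·(Y k − k_d) − 1] = 59.9 × (1 + 0.108 × 21.3) / [21.3 × (0.442 × 9.85 − 0.108) − 1] = 197.7 / 89.43 = 2.211 mg/L.
The observed yield is Y_obs = Y/(1 + k_d·θ_c) = 0.442 / (1 + 0.108 × 21.3) = 0.442 / 3.300 = 0.1339 g VSS per g BOD₅ removed.
Substrate removed = Q·(S₀ − S) = 15.7 m³/d × (386 − 2.21) g/m³ = 6.03×10^3 g/d = 6.026 kg/d.
P_X = Y_obs · Q(S₀ − S) = 0.1339 × 6.026 = 0.8070 kg VSS/d.

P_X ≈ 0.807 kg VSS/d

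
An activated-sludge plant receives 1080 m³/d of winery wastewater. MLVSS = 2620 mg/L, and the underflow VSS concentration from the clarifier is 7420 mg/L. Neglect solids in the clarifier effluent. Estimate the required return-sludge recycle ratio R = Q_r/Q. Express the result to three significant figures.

Solids balance on the clarifier gives (1+R)X = R·X_r, so R = X/(X_r − X) = 2620 / (7420 − 2620) = 0.5458.

R ≈ 0.546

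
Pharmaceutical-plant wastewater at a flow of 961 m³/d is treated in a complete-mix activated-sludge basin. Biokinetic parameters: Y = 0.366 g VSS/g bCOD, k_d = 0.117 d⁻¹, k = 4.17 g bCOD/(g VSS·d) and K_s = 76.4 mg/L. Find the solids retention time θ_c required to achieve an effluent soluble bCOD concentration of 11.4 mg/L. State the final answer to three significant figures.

θ_c ≈ 12.3 d

From 1/θ_c = Y·k·S/(K_s + S) − k_d: Y·k·S/(K_s+S) = 0.366 × 4.17 × 11.4 / (76.4 + 11.4) = 0.1982 d⁻¹.
θ_c = 1/(μ − k_d) = 1/(0.1982 − 0.117) = 1/0.08117 = 12.32 d.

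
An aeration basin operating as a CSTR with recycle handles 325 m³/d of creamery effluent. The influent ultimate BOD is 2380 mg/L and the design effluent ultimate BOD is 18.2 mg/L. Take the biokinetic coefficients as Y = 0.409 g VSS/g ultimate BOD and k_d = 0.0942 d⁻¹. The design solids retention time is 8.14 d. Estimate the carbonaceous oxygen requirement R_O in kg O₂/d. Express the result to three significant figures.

Y_obs = Y / (1 + k_d θ_c) = 0.409 / (1 + 0.0942 × 8.14) = 0.409 / 1.767 = 0.2315.
ΔS = 2380 − 18.2 = 2362 mg/L, so the substrate removal rate is 325 × 2362/1000 = 767.6 kg ultimate BOD/d.
P_X = Y_obs·Q·(S₀ − S) = 0.2315 × 767.6 = 177.7 kg VSS/d.
R_O = Q·(S₀ − S) − 1.42·P_X = 767.6 − 1.42 × 177.7 = 515.3 kg O₂/d.

R_O ≈ 515 kg O₂/d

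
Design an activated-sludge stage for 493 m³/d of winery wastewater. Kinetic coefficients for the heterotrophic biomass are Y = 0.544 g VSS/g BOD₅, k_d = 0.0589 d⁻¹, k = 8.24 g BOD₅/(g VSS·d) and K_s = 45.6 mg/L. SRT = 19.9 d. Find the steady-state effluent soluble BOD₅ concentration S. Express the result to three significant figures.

S ≈ 1.14 mg/L

From the Monod/SRT balance for a CMAS, S = K_s·(1+k_d θ_c)/[θ_c·(Y k − k_d) − 1] = 45.6 × (1 + 0.0589 × 19.9) / [19.9 × (0.544 × 8.24 − 0.0589) − 1] = 99.05 / 87.03 = 1.138 mg/L.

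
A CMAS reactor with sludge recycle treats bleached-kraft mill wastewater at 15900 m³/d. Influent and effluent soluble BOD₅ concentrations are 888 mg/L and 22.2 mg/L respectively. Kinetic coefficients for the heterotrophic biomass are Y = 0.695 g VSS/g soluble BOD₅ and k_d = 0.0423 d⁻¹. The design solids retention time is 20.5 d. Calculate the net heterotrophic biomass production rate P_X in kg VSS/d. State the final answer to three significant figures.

Y_obs = Y / (1 + k_d θ_c) = 0.695 / (1 + 0.0423 × 20.5) = 0.695 / 1.867 = 0.3722.
Substrate removed = Q·(S₀ − S) = 15900 m³/d × (888 − 22.2) g/m³ = 1.38×10^7 g/d = 13766 kg/d.
So the net sludge growth is P_X = 0.3722 × 13766 = 5124 kg VSS/d.

P_X ≈ 5120 kg VSS/d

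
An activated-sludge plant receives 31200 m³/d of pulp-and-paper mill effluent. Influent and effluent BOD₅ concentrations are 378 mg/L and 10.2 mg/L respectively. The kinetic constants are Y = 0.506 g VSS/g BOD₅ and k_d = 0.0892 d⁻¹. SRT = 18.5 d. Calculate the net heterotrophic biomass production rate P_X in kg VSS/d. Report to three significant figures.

The observed yield is Y_obs = Y/(1 + k_d·θ_c) = 0.506 / (1 + 0.0892 × 18.5) = 0.506 / 2.650 = 0.1909 g VSS per g BOD₅ removed.
ΔS = 378 − 10.2 = 367.8 mg/L, so the substrate removal rate is 31200 × 367.8/1000 = 11475 kg BOD₅/d.
P_X = Y_obs · Q(S₀ − S) = 0.1909 × 11475 = 2191 kg VSS/d.

P_X ≈ 2190 kg VSS/d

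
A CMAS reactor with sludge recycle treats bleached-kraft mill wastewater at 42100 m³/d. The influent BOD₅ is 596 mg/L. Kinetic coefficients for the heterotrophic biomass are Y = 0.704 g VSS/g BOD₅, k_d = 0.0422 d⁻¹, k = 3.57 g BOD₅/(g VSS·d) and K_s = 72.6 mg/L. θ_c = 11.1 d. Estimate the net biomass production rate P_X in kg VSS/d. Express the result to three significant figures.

P_X ≈ 11900 kg VSS/d

For a completely mixed reactor with recycle the Lawrence–McCarty relation gives S = K_s·(1 + k_d·θ_c) / [θ_c·(Y·k − k_d) − 1] = 72.6 × (1 + 0.0422 × 11.1) / [11.1 × (0.704 × 3.57 − 0.0422) − 1] = 106.6 / 26.43 = 4.034 mg/L.
The observed yield is Y_obs = Y/(1 + k_d·θ_c) = 0.704 / (1 + 0.0422 × 11.1) = 0.704 / 1.468 = 0.4794 g VSS per g BOD₅ removed.
Substrate removed = Q·(S₀ − S) = 42100 m³/d × (596 − 4.03) g/m³ = 2.49×10^7 g/d = 24922 kg/d.
Biomass produced: P_X = Y_obs·Q·ΔS = 0.4794 × 24922 ≈ 11948 kg VSS/d.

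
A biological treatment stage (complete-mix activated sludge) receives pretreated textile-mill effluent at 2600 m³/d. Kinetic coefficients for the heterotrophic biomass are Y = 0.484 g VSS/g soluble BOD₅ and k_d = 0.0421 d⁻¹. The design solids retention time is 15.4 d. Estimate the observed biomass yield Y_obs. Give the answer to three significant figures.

Observed yield with endogenous decay: Y_obs = Y / (1 + k_d·θ_c) = 0.484 / (1 + 0.0421 × 15.4) = 0.484 / 1.648 = 0.2936 g VSS/g soluble BOD₅.

Y_obs ≈ 0.294 g VSS/g soluble BOD₅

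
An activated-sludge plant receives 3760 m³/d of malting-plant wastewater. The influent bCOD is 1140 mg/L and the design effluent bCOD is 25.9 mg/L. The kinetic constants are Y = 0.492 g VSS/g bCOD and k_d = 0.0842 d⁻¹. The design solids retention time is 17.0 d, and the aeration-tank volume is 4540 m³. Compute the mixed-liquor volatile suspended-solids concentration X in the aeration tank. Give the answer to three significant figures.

From V·X·(1 + k_d·θ_c) = Y·Q·(S₀ − S)·θ_c: X = 0.492 × 3760 × (1140 − 25.9) × 17.0 / [4540 × (1 + 0.0842 × 17.0)] = 3174 mg/L.

X ≈ 3170 mg/L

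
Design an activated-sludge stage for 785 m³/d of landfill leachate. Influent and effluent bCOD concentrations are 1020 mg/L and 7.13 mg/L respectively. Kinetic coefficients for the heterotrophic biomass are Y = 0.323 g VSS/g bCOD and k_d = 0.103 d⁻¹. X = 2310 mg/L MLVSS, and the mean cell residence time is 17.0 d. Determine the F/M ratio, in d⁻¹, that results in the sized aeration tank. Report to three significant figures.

From the SRT design equation V = Y Q (S₀−S) θ_c / [X (1 + k_d θ_c)] = 0.323 × 785 × (1020 − 7.13) × 17.0 / [2310 × (1 + 0.103 × 17.0)] = 4.37×10^6 / 6355 = 687.0 m³.
F/M = Q·S₀ / (V·X) = 785 × 1020 / (687.0 × 2310) = 0.5045 g bCOD·(g VSS·d)⁻¹.

F/M ≈ 0.505 d⁻¹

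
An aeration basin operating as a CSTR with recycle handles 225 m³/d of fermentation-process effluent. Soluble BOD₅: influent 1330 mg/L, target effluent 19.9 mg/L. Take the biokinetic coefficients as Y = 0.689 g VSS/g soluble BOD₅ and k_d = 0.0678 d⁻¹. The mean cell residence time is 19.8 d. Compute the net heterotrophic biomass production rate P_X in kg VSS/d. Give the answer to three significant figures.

P_X ≈ 86.7 kg VSS/d

The observed yield is Y_obs = Y/(1 + k_d·θ_c) = 0.689 / (1 + 0.0678 × 19.8) = 0.689 / 2.342 = 0.2941 g VSS per g soluble BOD₅ removed.
Q·(S₀ − S) = 225 × (1330 − 19.9) × 10⁻³ = 294.8 kg/d removed.
P_X = Y_obs · Q(S₀ − S) = 0.2941 × 294.8 = 86.70 kg VSS/d.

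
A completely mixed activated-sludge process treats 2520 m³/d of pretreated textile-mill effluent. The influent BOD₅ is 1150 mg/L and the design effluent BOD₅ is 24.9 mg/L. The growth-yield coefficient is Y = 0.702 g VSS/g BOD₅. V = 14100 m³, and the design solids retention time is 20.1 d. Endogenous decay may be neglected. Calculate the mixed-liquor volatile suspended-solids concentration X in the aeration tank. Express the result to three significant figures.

From V·X = Y·Q·(S₀ − S)·θ_c (decay neglected): X = 0.702 × 2520 × (1150 − 24.9) × 20.1 / 14100 = 2837 mg/L.

X ≈ 2840 mg/L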